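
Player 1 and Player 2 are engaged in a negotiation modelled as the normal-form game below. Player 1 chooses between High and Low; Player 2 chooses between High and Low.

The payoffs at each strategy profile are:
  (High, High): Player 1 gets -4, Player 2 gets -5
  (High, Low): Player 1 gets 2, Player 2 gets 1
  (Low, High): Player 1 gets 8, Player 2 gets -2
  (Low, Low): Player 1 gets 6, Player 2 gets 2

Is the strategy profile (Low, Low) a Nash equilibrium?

Yes

At (Low, Low), Player 1 earns 6; switching to High would give 2, so Player 1 has no profitable deviation.
Player 2 earns 2; switching to High would give -2, so Player 2 has no profitable deviation.
Neither player can gain by a unilateral deviation, so this profile is a Nash equilibrium.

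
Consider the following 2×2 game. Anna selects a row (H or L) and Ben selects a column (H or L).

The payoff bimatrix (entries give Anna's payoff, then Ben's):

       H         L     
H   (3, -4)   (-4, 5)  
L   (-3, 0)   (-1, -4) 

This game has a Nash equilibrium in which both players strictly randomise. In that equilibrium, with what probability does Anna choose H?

4/13

Let p be the probability that Anna plays H. In a completely mixed equilibrium, Ben must be indifferent between H and L.
Ben's expected payoff from H is −4p; from L it is 5p − 4(1−p).
Setting these equal: −4p = 9p − 4, so p = 4/13.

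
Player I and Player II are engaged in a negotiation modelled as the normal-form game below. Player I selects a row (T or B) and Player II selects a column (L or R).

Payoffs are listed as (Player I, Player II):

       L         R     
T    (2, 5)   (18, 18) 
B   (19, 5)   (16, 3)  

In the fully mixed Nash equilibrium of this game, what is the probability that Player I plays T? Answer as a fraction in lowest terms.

2/15

Let r be the probability that Player I plays T. In a completely mixed equilibrium, Player II must be indifferent between L and R.
Player II's expected payoff from L is 5r + 5(1−r); from R it is 18r + 3(1−r).
Setting these equal: 5 = 15r + 3, so r = 2/15.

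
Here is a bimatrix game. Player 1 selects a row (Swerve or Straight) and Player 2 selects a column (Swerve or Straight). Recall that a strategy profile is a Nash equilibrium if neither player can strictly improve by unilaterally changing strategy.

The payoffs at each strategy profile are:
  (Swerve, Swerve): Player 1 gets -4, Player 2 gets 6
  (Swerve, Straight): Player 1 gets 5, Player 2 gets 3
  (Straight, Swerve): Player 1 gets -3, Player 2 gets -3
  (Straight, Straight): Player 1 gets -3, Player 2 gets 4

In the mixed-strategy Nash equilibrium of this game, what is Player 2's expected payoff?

First find p, the probability Player 1 plays Swerve, from Player 2's indifference between Swerve and Straight: 6p − 3(1−p) = 3p + 4(1−p), giving p = 7/10.
Since Player 2 is indifferent in equilibrium, Player 2's expected payoff equals the payoff from either column against (7/10, 3/10). Using Swerve: 6(7/10) − 3(3/10) = 33/10.

33/10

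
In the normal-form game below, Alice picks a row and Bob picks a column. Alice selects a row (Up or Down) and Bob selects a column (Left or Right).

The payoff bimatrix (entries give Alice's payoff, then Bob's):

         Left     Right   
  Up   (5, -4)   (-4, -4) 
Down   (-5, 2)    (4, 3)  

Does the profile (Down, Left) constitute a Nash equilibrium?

At (Down, Left), Alice earns -5; switching to Up would give 5, so Alice would deviate.
Bob earns 2; switching to Right would give 3, so Bob would deviate.
Since at least one player can profitably deviate, this is not a Nash equilibrium.

No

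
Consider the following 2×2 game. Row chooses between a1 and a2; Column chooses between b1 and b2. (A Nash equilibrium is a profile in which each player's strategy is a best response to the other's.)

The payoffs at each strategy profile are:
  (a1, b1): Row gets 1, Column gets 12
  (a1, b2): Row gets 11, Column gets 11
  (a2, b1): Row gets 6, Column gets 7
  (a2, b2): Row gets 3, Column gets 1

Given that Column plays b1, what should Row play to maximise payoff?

a2

Against b1, Row earns 1 from a1 and 6 from a2.
So a2 is the best response.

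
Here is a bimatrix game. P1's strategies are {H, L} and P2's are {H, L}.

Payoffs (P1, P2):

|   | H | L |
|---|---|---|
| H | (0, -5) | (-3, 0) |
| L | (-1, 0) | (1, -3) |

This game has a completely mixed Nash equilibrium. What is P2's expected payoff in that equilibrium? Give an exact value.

-15/8

First find p, the probability P1 plays H, from P2's indifference between H and L: −5p = −3(1−p), giving p = 3/8.
Since P2 is indifferent in equilibrium, P2's expected payoff equals the payoff from either column against (3/8, 5/8). Using H: −5(3/8) = -15/8.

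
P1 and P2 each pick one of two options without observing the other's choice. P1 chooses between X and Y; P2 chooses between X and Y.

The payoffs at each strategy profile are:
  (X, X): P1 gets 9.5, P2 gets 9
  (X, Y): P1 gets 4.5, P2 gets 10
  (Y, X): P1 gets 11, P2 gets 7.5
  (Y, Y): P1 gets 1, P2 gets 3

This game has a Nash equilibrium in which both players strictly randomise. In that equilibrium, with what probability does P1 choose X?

9/11

Let p be the probability that P1 plays X. In a completely mixed equilibrium, P2 must be indifferent between X and Y.
P2's expected payoff from X is 9p + 7.5(1−p); from Y it is 10p + 3(1−p).
Setting these equal: 1.5p + 7.5 = 7p + 3, so p = 9/11.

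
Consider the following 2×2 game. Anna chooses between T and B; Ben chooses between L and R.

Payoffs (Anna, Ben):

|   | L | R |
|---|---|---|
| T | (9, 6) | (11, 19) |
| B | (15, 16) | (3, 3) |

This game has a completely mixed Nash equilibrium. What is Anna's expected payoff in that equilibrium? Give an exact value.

69/7

First find q, the probability Ben plays L, from Anna's indifference between T and B: 9q + 11(1−q) = 15q + 3(1−q), giving q = 4/7.
Since Anna is indifferent in equilibrium, Anna's expected payoff equals the payoff from either row against (4/7, 3/7). Using T: 9(4/7) + 11(3/7) = 69/7.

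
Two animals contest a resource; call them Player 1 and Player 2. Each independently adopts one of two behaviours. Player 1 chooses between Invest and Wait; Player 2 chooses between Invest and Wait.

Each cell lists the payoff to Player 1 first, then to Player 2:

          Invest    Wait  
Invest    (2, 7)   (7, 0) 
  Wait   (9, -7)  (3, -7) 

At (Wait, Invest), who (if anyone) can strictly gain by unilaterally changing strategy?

Neither

Player 1 at (Wait, Invest) earns 9; deviating to Invest yields 2 — not better.
Player 2 earns -7; deviating to Wait yields -7 — not better.
Neither player can strictly improve; the profile is a Nash equilibrium.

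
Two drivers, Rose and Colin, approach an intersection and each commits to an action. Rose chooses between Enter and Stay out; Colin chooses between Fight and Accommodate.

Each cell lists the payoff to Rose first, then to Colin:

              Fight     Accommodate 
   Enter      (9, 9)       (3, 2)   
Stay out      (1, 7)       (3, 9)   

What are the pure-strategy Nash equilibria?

(Enter, Fight): Rose gets 9 ≥ 1 from Stay out, and Colin gets 9 ≥ 2 from Accommodate — Nash equilibrium.
(Enter, Accommodate): Colin prefers Fight (9 > 2) — not an equilibrium.
(Stay out, Fight): Rose prefers Enter (9 > 1); Colin prefers Accommodate (9 > 7) — not an equilibrium.
(Stay out, Accommodate): Rose gets 3 ≥ 3 from Enter, and Colin gets 9 ≥ 7 from Fight — Nash equilibrium.

(Enter, Fight) and (Stay out, Accommodate)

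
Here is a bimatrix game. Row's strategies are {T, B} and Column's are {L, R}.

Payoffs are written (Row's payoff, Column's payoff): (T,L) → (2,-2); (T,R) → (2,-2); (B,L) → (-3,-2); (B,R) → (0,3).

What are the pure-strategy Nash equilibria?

(T, L) and (T, R)

(T, L): Row gets 2 ≥ -3 from B, and Column gets -2 ≥ -2 from R — Nash equilibrium.
(T, R): Row gets 2 ≥ 0 from B, and Column gets -2 ≥ -2 from L — Nash equilibrium.
(B, L): Row prefers T (2 > -3); Column prefers R (3 > -2) — not an equilibrium.
(B, R): Row prefers T (2 > 0) — not an equilibrium.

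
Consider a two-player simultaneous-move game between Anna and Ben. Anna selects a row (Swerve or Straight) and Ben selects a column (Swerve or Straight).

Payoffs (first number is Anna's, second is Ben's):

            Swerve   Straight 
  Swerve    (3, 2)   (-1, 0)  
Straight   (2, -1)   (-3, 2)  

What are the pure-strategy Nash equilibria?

(Swerve, Swerve): Anna gets 3 ≥ 2 from Straight, and Ben gets 2 ≥ 0 from Straight — Nash equilibrium.
(Swerve, Straight): Ben prefers Swerve (2 > 0) — not an equilibrium.
(Straight, Swerve): Anna prefers Swerve (3 > 2); Ben prefers Straight (2 > -1) — not an equilibrium.
(Straight, Straight): Anna prefers Swerve (-1 > -3) — not an equilibrium.

(Swerve, Swerve)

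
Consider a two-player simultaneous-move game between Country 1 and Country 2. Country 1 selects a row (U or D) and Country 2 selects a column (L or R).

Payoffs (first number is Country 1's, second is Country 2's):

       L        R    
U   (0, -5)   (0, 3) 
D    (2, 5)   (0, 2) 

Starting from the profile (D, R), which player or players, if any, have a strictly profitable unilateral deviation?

Country 1 at (D, R) earns 0; deviating to U yields 0 — not better.
Country 2 earns 2; deviating to L yields 5 — a strict improvement.
Only Country 2 has a strictly profitable deviation.

Country 2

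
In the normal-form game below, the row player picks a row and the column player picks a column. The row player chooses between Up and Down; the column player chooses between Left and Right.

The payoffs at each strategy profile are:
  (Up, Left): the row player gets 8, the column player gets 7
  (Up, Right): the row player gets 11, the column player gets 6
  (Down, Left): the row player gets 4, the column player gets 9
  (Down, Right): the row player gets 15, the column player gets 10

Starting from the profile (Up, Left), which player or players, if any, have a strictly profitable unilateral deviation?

Neither

The row player at (Up, Left) earns 8; deviating to Down yields 4 — not better.
The column player earns 7; deviating to Right yields 6 — not better.
Neither player can strictly improve; the profile is a Nash equilibrium.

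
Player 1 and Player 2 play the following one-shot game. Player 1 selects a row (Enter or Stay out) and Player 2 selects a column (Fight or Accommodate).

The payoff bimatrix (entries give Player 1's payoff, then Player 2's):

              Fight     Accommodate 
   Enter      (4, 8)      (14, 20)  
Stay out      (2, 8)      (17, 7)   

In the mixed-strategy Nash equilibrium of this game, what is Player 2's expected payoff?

8

First find p, the probability Player 1 plays Enter, from Player 2's indifference between Fight and Accommodate: 8p + 8(1−p) = 20p + 7(1−p), giving p = 1/13.
Since Player 2 is indifferent in equilibrium, Player 2's expected payoff equals the payoff from either column against (1/13, 12/13). Using Fight: 8(1/13) + 8(12/13) = 8.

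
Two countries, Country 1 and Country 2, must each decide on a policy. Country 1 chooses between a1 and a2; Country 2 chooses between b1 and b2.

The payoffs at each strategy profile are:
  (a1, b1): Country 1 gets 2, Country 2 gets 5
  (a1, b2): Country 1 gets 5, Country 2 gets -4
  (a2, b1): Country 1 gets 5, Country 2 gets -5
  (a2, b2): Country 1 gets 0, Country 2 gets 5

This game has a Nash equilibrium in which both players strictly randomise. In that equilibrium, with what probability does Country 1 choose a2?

9/19

Let p be the probability that Country 1 plays a1. In a completely mixed equilibrium, Country 2 must be indifferent between b1 and b2.
Country 2's expected payoff from b1 is 5p − 5(1−p); from b2 it is −4p + 5(1−p).
Setting these equal: 10p − 5 = −9p + 5, so p = 10/19.
Therefore Country 1 plays a2 with probability 1 − 10/19 = 9/19.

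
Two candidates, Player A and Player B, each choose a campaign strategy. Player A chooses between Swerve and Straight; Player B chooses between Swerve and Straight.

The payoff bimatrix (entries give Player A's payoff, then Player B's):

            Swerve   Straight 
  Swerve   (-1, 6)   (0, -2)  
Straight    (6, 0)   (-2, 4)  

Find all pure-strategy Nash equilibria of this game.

(Swerve, Swerve): Player A prefers Straight (6 > -1) — not an equilibrium.
(Swerve, Straight): Player B prefers Swerve (6 > -2) — not an equilibrium.
(Straight, Swerve): Player B prefers Straight (4 > 0) — not an equilibrium.
(Straight, Straight): Player A prefers Swerve (0 > -2) — not an equilibrium.

none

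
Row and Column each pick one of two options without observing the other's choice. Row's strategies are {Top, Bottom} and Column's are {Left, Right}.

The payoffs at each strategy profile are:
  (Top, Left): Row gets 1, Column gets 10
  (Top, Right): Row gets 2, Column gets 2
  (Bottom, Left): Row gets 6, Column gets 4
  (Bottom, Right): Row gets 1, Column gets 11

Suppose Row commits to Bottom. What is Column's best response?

Right

Against Bottom, Column earns 4 from Left and 11 from Right.
So Right is the best response.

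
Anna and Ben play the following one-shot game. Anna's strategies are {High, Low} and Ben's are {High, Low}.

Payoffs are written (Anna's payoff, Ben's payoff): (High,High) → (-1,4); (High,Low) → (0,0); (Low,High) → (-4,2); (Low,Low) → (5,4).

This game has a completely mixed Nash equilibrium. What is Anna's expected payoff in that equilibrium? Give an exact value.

-5/8

First find q, the probability Ben plays High, from Anna's indifference between High and Low: −q = −4q + 5(1−q), giving q = 5/8.
Since Anna is indifferent in equilibrium, Anna's expected payoff equals the payoff from either row against (5/8, 3/8). Using High: −(5/8) = -5/8.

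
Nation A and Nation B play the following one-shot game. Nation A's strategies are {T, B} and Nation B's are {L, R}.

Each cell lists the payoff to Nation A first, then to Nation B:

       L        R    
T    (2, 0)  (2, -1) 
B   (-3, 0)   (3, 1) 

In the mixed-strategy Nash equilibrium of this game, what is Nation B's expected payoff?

First find p, the probability Nation A plays T, from Nation B's indifference between L and R: 0 = −p + (1−p), giving p = 1/2.
Since Nation B is indifferent in equilibrium, Nation B's expected payoff equals the payoff from either column against (1/2, 1/2). Using L: 0 = 0.

0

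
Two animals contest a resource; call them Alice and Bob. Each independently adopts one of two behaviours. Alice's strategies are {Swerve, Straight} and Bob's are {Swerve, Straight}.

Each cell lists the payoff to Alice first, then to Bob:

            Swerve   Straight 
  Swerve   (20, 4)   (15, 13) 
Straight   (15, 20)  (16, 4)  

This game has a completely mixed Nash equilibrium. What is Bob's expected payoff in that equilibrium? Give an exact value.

First find p, the probability Alice plays Swerve, from Bob's indifference between Swerve and Straight: 4p + 20(1−p) = 13p + 4(1−p), giving p = 16/25.
Since Bob is indifferent in equilibrium, Bob's expected payoff equals the payoff from either column against (16/25, 9/25). Using Swerve: 4(16/25) + 20(9/25) = 244/25.

244/25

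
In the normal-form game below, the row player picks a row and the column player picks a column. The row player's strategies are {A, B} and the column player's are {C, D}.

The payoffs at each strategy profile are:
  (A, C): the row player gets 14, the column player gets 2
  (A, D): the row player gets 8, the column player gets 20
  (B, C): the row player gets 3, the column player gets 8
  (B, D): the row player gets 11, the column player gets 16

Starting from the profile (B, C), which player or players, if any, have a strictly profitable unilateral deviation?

Both

The row player at (B, C) earns 3; deviating to A yields 14 — a strict improvement.
The column player earns 8; deviating to D yields 16 — a strict improvement.
Both the row player and the column player have strictly profitable deviations.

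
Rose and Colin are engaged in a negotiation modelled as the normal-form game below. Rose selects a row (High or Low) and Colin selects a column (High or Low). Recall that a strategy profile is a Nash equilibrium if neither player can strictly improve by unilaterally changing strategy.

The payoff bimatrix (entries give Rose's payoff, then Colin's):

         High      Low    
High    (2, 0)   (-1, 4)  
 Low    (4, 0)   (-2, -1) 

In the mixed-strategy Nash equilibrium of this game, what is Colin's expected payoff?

First find x, the probability Rose plays High, from Colin's indifference between High and Low: 0 = 4x − (1−x), giving x = 1/5.
Since Colin is indifferent in equilibrium, Colin's expected payoff equals the payoff from either column against (1/5, 4/5). Using High: 0 = 0.

0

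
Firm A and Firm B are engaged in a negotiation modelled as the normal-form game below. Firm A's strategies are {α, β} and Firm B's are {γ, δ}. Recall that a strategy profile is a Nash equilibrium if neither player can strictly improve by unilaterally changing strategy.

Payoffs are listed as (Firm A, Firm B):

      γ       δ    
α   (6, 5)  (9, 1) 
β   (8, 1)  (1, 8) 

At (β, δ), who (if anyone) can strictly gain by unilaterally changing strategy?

Firm A at (β, δ) earns 1; deviating to α yields 9 — a strict improvement.
Firm B earns 8; deviating to γ yields 1 — not better.
Only Firm A has a strictly profitable deviation.

Firm A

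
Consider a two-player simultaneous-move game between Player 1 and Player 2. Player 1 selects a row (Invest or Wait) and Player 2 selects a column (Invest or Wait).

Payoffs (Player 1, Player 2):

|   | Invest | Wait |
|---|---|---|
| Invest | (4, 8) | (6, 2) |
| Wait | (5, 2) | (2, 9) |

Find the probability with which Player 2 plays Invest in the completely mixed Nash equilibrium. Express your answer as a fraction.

Let y be the probability that Player 2 plays Invest. In a completely mixed equilibrium, Player 1 must be indifferent between Invest and Wait.
Player 1's expected payoff from Invest is 4y + 6(1−y); from Wait it is 5y + 2(1−y).
Setting these equal: −2y + 6 = 3y + 2, so y = 4/5.

4/5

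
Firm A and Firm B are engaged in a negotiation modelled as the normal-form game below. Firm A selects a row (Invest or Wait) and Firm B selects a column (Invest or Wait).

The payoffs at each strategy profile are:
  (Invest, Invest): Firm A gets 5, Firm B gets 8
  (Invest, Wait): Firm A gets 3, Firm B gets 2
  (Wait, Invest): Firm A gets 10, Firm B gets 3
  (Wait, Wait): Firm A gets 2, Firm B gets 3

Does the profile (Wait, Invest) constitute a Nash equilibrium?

Yes

At (Wait, Invest), Firm A earns 10; switching to Invest would give 5, so Firm A has no profitable deviation.
Firm B earns 3; switching to Wait would give 3, so Firm B has no profitable deviation.
Neither player can gain by a unilateral deviation, so this profile is a Nash equilibrium.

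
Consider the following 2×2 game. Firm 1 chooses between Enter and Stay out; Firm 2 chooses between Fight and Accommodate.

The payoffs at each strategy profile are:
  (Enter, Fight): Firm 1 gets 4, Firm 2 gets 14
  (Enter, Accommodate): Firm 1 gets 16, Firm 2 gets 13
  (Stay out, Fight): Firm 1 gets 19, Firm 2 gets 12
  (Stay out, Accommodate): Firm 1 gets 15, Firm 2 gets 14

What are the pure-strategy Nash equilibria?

none

(Enter, Fight): Firm 1 prefers Stay out (19 > 4) — not an equilibrium.
(Enter, Accommodate): Firm 2 prefers Fight (14 > 13) — not an equilibrium.
(Stay out, Fight): Firm 2 prefers Accommodate (14 > 12) — not an equilibrium.
(Stay out, Accommodate): Firm 1 prefers Enter (16 > 15) — not an equilibrium.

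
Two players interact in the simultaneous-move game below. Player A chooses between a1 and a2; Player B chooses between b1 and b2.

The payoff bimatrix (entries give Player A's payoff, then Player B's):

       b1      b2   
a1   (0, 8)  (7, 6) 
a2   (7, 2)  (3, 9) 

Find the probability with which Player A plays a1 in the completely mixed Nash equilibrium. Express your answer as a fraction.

7/9

Let x be the probability that Player A plays a1. In a completely mixed equilibrium, Player B must be indifferent between b1 and b2.
Player B's expected payoff from b1 is 8x + 2(1−x); from b2 it is 6x + 9(1−x).
Setting these equal: 6x + 2 = −3x + 9, so x = 7/9.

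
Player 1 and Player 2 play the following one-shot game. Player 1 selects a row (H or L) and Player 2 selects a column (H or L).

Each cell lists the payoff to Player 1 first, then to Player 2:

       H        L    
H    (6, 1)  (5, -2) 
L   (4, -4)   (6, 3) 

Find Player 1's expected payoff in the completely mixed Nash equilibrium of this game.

First find q, the probability Player 2 plays H, from Player 1's indifference between H and L: 6q + 5(1−q) = 4q + 6(1−q), giving q = 1/3.
Since Player 1 is indifferent in equilibrium, Player 1's expected payoff equals the payoff from either row against (1/3, 2/3). Using H: 6(1/3) + 5(2/3) = 16/3.

16/3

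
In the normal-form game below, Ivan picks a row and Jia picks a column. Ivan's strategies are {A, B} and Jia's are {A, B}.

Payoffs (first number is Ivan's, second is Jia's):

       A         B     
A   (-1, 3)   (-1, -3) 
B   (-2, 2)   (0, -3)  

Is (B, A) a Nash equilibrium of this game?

At (B, A), Ivan earns -2; switching to A would give -1, so Ivan would deviate.
Jia earns 2; switching to B would give -3, so Jia has no profitable deviation.
Since at least one player can profitably deviate, this is not a Nash equilibrium.

No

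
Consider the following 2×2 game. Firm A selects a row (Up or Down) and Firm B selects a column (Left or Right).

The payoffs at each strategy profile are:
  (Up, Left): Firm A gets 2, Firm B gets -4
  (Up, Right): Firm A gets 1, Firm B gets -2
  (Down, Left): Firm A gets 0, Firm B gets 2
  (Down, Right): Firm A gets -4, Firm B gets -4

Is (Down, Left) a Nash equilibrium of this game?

At (Down, Left), Firm A earns 0; switching to Up would give 2, so Firm A would deviate.
Firm B earns 2; switching to Right would give -4, so Firm B has no profitable deviation.
Since at least one player can profitably deviate, this is not a Nash equilibrium.

No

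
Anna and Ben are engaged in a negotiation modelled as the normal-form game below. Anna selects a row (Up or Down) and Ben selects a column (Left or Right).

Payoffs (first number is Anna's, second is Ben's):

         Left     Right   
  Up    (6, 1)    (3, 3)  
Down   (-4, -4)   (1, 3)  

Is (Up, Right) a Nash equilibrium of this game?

At (Up, Right), Anna earns 3; switching to Down would give 1, so Anna has no profitable deviation.
Ben earns 3; switching to Left would give 1, so Ben has no profitable deviation.
Neither player can gain by a unilateral deviation, so this profile is a Nash equilibrium.

Yes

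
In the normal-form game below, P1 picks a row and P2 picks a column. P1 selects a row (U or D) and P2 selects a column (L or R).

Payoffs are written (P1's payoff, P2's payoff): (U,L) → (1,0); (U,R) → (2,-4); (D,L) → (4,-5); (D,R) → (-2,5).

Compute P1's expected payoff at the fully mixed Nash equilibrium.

10/7

First find y, the probability P2 plays L, from P1's indifference between U and D: y + 2(1−y) = 4y − 2(1−y), giving y = 4/7.
Since P1 is indifferent in equilibrium, P1's expected payoff equals the payoff from either row against (4/7, 3/7). Using U: (4/7) + 2(3/7) = 10/7.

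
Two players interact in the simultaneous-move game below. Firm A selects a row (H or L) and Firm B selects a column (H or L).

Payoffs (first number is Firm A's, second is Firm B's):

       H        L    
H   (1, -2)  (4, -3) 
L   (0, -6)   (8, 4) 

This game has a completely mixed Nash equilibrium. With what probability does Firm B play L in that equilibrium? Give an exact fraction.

1/5

Let y be the probability that Firm B plays H. In a completely mixed equilibrium, Firm A must be indifferent between H and L.
Firm A's expected payoff from H is y + 4(1−y); from L it is 8(1−y).
Setting these equal: −3y + 4 = −8y + 8, so y = 4/5.
Therefore Firm B plays L with probability 1 − 4/5 = 1/5.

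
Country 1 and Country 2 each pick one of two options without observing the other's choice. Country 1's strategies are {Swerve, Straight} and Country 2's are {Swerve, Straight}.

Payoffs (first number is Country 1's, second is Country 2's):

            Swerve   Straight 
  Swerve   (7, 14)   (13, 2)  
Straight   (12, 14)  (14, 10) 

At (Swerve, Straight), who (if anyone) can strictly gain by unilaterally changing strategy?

Both

Country 1 at (Swerve, Straight) earns 13; deviating to Straight yields 14 — a strict improvement.
Country 2 earns 2; deviating to Swerve yields 14 — a strict improvement.
Both Country 1 and Country 2 have strictly profitable deviations.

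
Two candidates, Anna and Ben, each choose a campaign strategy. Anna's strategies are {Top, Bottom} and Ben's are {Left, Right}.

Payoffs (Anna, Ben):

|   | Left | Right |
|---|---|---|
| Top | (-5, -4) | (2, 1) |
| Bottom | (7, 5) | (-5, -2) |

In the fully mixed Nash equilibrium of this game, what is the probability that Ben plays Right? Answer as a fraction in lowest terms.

Let q be the probability that Ben plays Left. In a completely mixed equilibrium, Anna must be indifferent between Top and Bottom.
Anna's expected payoff from Top is −5q + 2(1−q); from Bottom it is 7q − 5(1−q).
Setting these equal: −7q + 2 = 12q − 5, so q = 7/19.
Therefore Ben plays Right with probability 1 − 7/19 = 12/19.

12/19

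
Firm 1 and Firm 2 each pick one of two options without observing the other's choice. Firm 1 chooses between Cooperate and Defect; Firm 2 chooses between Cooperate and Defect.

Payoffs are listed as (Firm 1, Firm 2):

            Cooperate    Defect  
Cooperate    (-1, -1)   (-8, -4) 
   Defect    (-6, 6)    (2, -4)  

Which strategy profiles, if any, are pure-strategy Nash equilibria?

(Cooperate, Cooperate)

(Cooperate, Cooperate): Firm 1 gets -1 ≥ -6 from Defect, and Firm 2 gets -1 ≥ -4 from Defect — Nash equilibrium.
(Cooperate, Defect): Firm 1 prefers Defect (2 > -8); Firm 2 prefers Cooperate (-1 > -4) — not an equilibrium.
(Defect, Cooperate): Firm 1 prefers Cooperate (-1 > -6) — not an equilibrium.
(Defect, Defect): Firm 2 prefers Cooperate (6 > -4) — not an equilibrium.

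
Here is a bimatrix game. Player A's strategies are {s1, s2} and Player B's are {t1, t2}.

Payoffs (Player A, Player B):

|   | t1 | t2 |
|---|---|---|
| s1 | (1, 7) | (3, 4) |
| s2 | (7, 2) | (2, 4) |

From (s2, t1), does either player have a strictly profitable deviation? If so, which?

Player A at (s2, t1) earns 7; deviating to s1 yields 1 — not better.
Player B earns 2; deviating to t2 yields 4 — a strict improvement.
Only Player B has a strictly profitable deviation.

Player B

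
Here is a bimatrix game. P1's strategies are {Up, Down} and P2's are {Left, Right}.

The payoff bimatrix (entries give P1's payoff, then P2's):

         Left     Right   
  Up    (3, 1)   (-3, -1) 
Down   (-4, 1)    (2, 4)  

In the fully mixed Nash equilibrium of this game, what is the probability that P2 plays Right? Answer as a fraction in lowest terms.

Let c be the probability that P2 plays Left. In a completely mixed equilibrium, P1 must be indifferent between Up and Down.
P1's expected payoff from Up is 3c − 3(1−c); from Down it is −4c + 2(1−c).
Setting these equal: 6c − 3 = −6c + 2, so c = 5/12.
Therefore P2 plays Right with probability 1 − 5/12 = 7/12.

7/12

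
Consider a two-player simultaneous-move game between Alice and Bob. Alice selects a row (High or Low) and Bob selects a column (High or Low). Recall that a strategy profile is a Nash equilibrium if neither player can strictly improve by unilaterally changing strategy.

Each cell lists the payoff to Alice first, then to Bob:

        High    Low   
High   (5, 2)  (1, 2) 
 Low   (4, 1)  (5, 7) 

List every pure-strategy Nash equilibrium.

(High, High): Alice gets 5 ≥ 4 from Low, and Bob gets 2 ≥ 2 from Low — Nash equilibrium.
(High, Low): Alice prefers Low (5 > 1) — not an equilibrium.
(Low, High): Alice prefers High (5 > 4); Bob prefers Low (7 > 1) — not an equilibrium.
(Low, Low): Alice gets 5 ≥ 1 from High, and Bob gets 7 ≥ 1 from High — Nash equilibrium.

(High, High) and (Low, Low)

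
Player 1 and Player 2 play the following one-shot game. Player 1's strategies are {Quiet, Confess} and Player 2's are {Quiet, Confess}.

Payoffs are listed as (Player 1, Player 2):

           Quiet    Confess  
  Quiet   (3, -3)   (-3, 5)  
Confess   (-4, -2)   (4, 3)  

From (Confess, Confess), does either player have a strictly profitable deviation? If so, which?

Neither

Player 1 at (Confess, Confess) earns 4; deviating to Quiet yields -3 — not better.
Player 2 earns 3; deviating to Quiet yields -2 — not better.
Neither player can strictly improve; the profile is a Nash equilibrium.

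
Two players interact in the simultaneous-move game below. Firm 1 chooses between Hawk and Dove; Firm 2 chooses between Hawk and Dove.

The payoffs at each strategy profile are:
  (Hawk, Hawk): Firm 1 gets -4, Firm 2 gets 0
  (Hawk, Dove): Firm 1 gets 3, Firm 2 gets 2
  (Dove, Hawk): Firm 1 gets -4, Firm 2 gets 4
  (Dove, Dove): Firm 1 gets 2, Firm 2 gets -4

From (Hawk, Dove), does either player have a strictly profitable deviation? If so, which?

Firm 1 at (Hawk, Dove) earns 3; deviating to Dove yields 2 — not better.
Firm 2 earns 2; deviating to Hawk yields 0 — not better.
Neither player can strictly improve; the profile is a Nash equilibrium.

Neither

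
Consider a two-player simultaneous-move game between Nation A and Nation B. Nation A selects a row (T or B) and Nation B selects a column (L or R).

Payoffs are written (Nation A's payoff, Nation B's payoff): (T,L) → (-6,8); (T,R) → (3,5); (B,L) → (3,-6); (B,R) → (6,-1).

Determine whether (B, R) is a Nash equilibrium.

Yes

At (B, R), Nation A earns 6; switching to T would give 3, so Nation A has no profitable deviation.
Nation B earns -1; switching to L would give -6, so Nation B has no profitable deviation.
Neither player can gain by a unilateral deviation, so this profile is a Nash equilibrium.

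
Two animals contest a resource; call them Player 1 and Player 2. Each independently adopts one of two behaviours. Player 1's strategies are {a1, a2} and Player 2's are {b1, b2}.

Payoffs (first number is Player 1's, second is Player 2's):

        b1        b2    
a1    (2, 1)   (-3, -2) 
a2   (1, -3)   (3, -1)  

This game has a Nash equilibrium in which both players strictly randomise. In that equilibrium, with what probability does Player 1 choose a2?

Let p be the probability that Player 1 plays a1. In a completely mixed equilibrium, Player 2 must be indifferent between b1 and b2.
Player 2's expected payoff from b1 is p − 3(1−p); from b2 it is −2p − (1−p).
Setting these equal: 4p − 3 = −p − 1, so p = 2/5.
Therefore Player 1 plays a2 with probability 1 − 2/5 = 3/5.

3/5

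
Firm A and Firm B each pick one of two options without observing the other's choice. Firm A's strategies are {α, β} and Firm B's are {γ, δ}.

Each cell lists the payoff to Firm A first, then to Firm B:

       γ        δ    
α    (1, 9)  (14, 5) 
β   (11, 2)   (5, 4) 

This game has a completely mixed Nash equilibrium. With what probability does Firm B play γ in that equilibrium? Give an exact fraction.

Let c be the probability that Firm B plays γ. In a completely mixed equilibrium, Firm A must be indifferent between α and β.
Firm A's expected payoff from α is c + 14(1−c); from β it is 11c + 5(1−c).
Setting these equal: −13c + 14 = 6c + 5, so c = 9/19.

9/19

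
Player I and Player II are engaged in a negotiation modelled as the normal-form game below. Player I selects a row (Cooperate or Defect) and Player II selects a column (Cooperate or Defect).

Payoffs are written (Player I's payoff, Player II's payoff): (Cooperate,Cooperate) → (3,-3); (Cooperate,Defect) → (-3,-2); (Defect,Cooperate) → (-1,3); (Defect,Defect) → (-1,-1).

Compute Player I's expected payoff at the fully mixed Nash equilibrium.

-1

First find y, the probability Player II plays Cooperate, from Player I's indifference between Cooperate and Defect: 3y − 3(1−y) = −y − (1−y), giving y = 1/3.
Since Player I is indifferent in equilibrium, Player I's expected payoff equals the payoff from either row against (1/3, 2/3). Using Cooperate: 3(1/3) − 3(2/3) = -1.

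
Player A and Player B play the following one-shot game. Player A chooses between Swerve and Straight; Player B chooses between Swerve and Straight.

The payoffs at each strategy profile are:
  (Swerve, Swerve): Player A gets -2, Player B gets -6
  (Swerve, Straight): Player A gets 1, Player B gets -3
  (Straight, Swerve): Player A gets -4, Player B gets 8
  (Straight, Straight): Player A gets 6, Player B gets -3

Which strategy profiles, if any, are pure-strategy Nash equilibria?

none

(Swerve, Swerve): Player B prefers Straight (-3 > -6) — not an equilibrium.
(Swerve, Straight): Player A prefers Straight (6 > 1) — not an equilibrium.
(Straight, Swerve): Player A prefers Swerve (-2 > -4) — not an equilibrium.
(Straight, Straight): Player B prefers Swerve (8 > -3) — not an equilibrium.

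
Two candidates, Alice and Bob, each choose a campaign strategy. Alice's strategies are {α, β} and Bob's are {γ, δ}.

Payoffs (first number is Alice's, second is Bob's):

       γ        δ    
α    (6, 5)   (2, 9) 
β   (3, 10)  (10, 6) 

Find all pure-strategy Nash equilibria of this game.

(α, γ): Bob prefers δ (9 > 5) — not an equilibrium.
(α, δ): Alice prefers β (10 > 2) — not an equilibrium.
(β, γ): Alice prefers α (6 > 3) — not an equilibrium.
(β, δ): Bob prefers γ (10 > 6) — not an equilibrium.

none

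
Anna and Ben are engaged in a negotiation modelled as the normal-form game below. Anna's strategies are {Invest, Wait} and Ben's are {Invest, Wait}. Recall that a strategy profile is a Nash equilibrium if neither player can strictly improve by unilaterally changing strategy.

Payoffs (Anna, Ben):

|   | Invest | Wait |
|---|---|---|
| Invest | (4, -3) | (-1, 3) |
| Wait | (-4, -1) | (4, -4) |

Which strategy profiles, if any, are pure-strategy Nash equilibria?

(Invest, Invest): Ben prefers Wait (3 > -3) — not an equilibrium.
(Invest, Wait): Anna prefers Wait (4 > -1) — not an equilibrium.
(Wait, Invest): Anna prefers Invest (4 > -4) — not an equilibrium.
(Wait, Wait): Ben prefers Invest (-1 > -4) — not an equilibrium.

none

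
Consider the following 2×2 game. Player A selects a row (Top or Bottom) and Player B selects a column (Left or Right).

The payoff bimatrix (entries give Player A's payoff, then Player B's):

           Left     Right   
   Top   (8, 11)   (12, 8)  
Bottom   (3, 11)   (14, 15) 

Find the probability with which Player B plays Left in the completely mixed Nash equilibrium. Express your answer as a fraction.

2/7

Let c be the probability that Player B plays Left. In a completely mixed equilibrium, Player A must be indifferent between Top and Bottom.
Player A's expected payoff from Top is 8c + 12(1−c); from Bottom it is 3c + 14(1−c).
Setting these equal: −4c + 12 = −11c + 14, so c = 2/7.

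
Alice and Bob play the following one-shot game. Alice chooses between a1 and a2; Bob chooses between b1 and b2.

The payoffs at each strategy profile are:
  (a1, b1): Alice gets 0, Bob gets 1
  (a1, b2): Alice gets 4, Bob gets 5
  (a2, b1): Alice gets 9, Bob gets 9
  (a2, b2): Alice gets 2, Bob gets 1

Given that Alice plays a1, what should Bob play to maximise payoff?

b2

Against a1, Bob earns 1 from b1 and 5 from b2.
So b2 is the best response.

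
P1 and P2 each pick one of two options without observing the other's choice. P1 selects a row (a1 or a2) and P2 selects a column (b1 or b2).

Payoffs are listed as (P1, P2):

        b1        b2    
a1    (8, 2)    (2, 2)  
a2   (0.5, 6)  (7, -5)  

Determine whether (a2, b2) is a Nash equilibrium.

No

At (a2, b2), P1 earns 7; switching to a1 would give 2, so P1 has no profitable deviation.
P2 earns -5; switching to b1 would give 6, so P2 would deviate.
Since at least one player can profitably deviate, this is not a Nash equilibrium.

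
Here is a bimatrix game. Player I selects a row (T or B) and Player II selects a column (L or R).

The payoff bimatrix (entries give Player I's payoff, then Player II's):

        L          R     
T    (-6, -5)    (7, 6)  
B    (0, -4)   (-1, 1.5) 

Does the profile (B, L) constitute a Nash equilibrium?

No

At (B, L), Player I earns 0; switching to T would give -6, so Player I has no profitable deviation.
Player II earns -4; switching to R would give 1.5, so Player II would deviate.
Since at least one player can profitably deviate, this is not a Nash equilibrium.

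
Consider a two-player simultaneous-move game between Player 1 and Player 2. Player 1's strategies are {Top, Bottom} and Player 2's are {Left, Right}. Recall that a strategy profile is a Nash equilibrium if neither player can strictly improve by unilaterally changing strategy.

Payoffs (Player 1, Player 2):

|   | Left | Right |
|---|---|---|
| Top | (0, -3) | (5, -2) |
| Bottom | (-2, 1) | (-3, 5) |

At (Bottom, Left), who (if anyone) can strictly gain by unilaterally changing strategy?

Both

Player 1 at (Bottom, Left) earns -2; deviating to Top yields 0 — a strict improvement.
Player 2 earns 1; deviating to Right yields 5 — a strict improvement.
Both Player 1 and Player 2 have strictly profitable deviations.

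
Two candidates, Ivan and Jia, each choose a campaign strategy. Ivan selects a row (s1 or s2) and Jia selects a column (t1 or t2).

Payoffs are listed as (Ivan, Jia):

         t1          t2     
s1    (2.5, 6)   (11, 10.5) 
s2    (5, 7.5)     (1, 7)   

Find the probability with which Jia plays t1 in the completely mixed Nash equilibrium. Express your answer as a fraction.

Let y be the probability that Jia plays t1. In a completely mixed equilibrium, Ivan must be indifferent between s1 and s2.
Ivan's expected payoff from s1 is 2.5y + 11(1−y); from s2 it is 5y + (1−y).
Setting these equal: −8.5y + 11 = 4y + 1, so y = 4/5.

4/5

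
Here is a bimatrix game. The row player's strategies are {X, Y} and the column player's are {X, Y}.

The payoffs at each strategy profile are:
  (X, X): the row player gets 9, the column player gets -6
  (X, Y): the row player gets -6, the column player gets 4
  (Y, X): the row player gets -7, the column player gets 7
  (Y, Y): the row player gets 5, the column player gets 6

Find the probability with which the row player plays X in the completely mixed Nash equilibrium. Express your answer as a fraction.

Let r be the probability that the row player plays X. In a completely mixed equilibrium, the column player must be indifferent between X and Y.
The column player's expected payoff from X is −6r + 7(1−r); from Y it is 4r + 6(1−r).
Setting these equal: −13r + 7 = −2r + 6, so r = 1/11.

1/11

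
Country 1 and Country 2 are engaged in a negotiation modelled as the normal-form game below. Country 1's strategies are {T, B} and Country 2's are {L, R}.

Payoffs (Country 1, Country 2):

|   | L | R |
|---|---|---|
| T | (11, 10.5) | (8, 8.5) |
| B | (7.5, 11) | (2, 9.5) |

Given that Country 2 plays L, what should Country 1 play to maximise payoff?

T

Against L, Country 1 earns 11 from T and 7.5 from B.
So T is the best response.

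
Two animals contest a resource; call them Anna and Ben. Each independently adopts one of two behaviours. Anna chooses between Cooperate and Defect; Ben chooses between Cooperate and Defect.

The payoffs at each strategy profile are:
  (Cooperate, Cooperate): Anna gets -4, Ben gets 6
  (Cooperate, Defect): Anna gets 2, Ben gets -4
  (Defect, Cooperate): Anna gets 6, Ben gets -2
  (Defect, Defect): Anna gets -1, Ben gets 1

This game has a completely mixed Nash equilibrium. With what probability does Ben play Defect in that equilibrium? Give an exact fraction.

10/13

Let c be the probability that Ben plays Cooperate. In a completely mixed equilibrium, Anna must be indifferent between Cooperate and Defect.
Anna's expected payoff from Cooperate is −4c + 2(1−c); from Defect it is 6c − (1−c).
Setting these equal: −6c + 2 = 7c − 1, so c = 3/13.
Therefore Ben plays Defect with probability 1 − 3/13 = 10/13.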